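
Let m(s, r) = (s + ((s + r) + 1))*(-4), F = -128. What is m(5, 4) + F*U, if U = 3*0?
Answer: -60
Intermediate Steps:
m(s, r) = -4 - 8*s - 4*r (m(s, r) = (s + ((r + s) + 1))*(-4) = (s + (1 + r + s))*(-4) = (1 + r + 2*s)*(-4) = -4 - 8*s - 4*r)
U = 0
m(5, 4) + F*U = (-4 - 8*5 - 4*4) - 128*0 = (-4 - 40 - 16) + 0 = -60 + 0 = -60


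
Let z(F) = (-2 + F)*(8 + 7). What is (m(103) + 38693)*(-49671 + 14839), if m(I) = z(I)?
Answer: -1400525056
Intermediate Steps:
z(F) = -30 + 15*F (z(F) = (-2 + F)*15 = -30 + 15*F)
m(I) = -30 + 15*I
(m(103) + 38693)*(-49671 + 14839) = ((-30 + 15*103) + 38693)*(-49671 + 14839) = ((-30 + 1545) + 38693)*(-34832) = (1515 + 38693)*(-34832) = 40208*(-34832) = -1400525056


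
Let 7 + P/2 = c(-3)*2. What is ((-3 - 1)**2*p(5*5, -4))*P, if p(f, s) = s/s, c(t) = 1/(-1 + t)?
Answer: -240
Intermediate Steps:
P = -15 (P = -14 + 2*(2/(-1 - 3)) = -14 + 2*(2/(-4)) = -14 + 2*(-1/4*2) = -14 + 2*(-1/2) = -14 - 1 = -15)
p(f, s) = 1
((-3 - 1)**2*p(5*5, -4))*P = ((-3 - 1)**2*1)*(-15) = ((-4)**2*1)*(-15) = (16*1)*(-15) = 16*(-15) = -240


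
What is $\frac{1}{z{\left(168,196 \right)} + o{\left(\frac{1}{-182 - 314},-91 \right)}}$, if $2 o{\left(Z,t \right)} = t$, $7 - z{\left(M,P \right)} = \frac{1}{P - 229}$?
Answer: $- \frac{66}{2539} \approx -0.025994$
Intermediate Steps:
$z{\left(M,P \right)} = 7 - \frac{1}{-229 + P}$ ($z{\left(M,P \right)} = 7 - \frac{1}{P - 229} = 7 - \frac{1}{-229 + P}$)
$o{\left(Z,t \right)} = \frac{t}{2}$
$\frac{1}{z{\left(168,196 \right)} + o{\left(\frac{1}{-182 - 314},-91 \right)}} = \frac{1}{\frac{-1604 + 7 \cdot 196}{-229 + 196} + \frac{1}{2} \left(-91\right)} = \frac{1}{\frac{-1604 + 1372}{-33} - \frac{91}{2}} = \frac{1}{\left(- \frac{1}{33}\right) \left(-232\right) - \frac{91}{2}} = \frac{1}{\frac{232}{33} - \frac{91}{2}} = \frac{1}{- \frac{2539}{66}} = - \frac{66}{2539}$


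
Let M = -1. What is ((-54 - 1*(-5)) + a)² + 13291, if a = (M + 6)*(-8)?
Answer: 21212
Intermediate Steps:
a = -40 (a = (-1 + 6)*(-8) = 5*(-8) = -40)
((-54 - 1*(-5)) + a)² + 13291 = ((-54 - 1*(-5)) - 40)² + 13291 = ((-54 + 5) - 40)² + 13291 = (-49 - 40)² + 13291 = (-89)² + 13291 = 7921 + 13291 = 21212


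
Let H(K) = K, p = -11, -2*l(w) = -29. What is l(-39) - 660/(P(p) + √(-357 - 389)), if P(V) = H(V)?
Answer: 13221/578 + 220*I*√746/289 ≈ 22.874 + 20.792*I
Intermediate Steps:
l(w) = 29/2 (l(w) = -½*(-29) = 29/2)
P(V) = V
l(-39) - 660/(P(p) + √(-357 - 389)) = 29/2 - 660/(-11 + √(-357 - 389)) = 29/2 - 660/(-11 + √(-746)) = 29/2 - 660/(-11 + I*√746)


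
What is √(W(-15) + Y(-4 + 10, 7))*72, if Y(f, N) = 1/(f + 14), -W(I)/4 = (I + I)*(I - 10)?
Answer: 36*I*√299995/5 ≈ 3943.6*I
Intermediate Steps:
W(I) = -8*I*(-10 + I) (W(I) = -4*(I + I)*(I - 10) = -4*2*I*(-10 + I) = -8*I*(-10 + I))
Y(f, N) = 1/(14 + f)
√(W(-15) + Y(-4 + 10, 7))*72 = √(8*(-15)*(10 - 1*(-15)) + 1/(14 + (-4 + 10)))*72 = √(8*(-15)*(10 + 15) + 1/(14 + 6))*72 = √(8*(-15)*25 + 1/20)*72 = √(-3000 + 1/20)*72 = √(-59999/20)*72 = (I*√299995/10)*72 = 36*I*√299995/5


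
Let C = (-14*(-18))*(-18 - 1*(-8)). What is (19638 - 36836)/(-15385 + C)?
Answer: 17198/17905 ≈ 0.96051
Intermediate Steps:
C = -2520 (C = 252*(-18 + 8) = 252*(-10) = -2520)
(19638 - 36836)/(-15385 + C) = (19638 - 36836)/(-15385 - 2520) = -17198/(-17905) = -17198*(-1/17905) = 17198/17905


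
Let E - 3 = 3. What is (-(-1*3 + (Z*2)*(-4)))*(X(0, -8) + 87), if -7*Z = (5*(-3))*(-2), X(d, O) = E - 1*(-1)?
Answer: -20586/7 ≈ -2940.9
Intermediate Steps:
E = 6 (E = 3 + 3 = 6)
X(d, O) = 7 (X(d, O) = 6 - 1*(-1) = 6 + 1 = 7)
Z = -30/7 (Z = -5*(-3)*(-2)/7 = -(-15)*(-2)/7 = -⅐*30 = -30/7 ≈ -4.2857)
(-(-1*3 + (Z*2)*(-4)))*(X(0, -8) + 87) = (-(-1*3 - 30/7*2*(-4)))*(7 + 87) = -(-3 - 60/7*(-4))*94 = -(-3 + 240/7)*94 = -1*219/7*94 = -219/7*94 = -20586/7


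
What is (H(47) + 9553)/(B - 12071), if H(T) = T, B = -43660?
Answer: -3200/18577 ≈ -0.17226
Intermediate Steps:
(H(47) + 9553)/(B - 12071) = (47 + 9553)/(-43660 - 12071) = 9600/(-55731) = 9600*(-1/55731) = -3200/18577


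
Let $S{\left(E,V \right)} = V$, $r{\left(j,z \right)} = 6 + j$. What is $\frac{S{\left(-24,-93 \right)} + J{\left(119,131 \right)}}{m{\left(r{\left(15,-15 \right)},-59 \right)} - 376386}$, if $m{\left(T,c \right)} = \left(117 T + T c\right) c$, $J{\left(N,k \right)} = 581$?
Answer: $- \frac{61}{56031} \approx -0.0010887$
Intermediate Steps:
$m{\left(T,c \right)} = c \left(117 T + T c\right)$
$\frac{S{\left(-24,-93 \right)} + J{\left(119,131 \right)}}{m{\left(r{\left(15,-15 \right)},-59 \right)} - 376386} = \frac{-93 + 581}{\left(6 + 15\right) \left(-59\right) \left(117 - 59\right) - 376386} = \frac{488}{21 \left(-59\right) 58 - 376386} = \frac{488}{-71862 - 376386} = \frac{488}{-448248} = 488 \left(- \frac{1}{448248}\right) = - \frac{61}{56031}$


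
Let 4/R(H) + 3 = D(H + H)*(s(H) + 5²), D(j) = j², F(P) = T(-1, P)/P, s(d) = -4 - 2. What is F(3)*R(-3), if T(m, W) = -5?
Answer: -20/2043 ≈ -0.0097895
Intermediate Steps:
s(d) = -6
F(P) = -5/P
R(H) = 4/(-3 + 76*H²) (R(H) = 4/(-3 + (H + H)²*(-6 + 5²)) = 4/(-3 + (2*H)²*(-6 + 25)) = 4/(-3 + (4*H²)*19) = 4/(-3 + 76*H²))
F(3)*R(-3) = (-5/3)*(4/(-3 + 76*(-3)²)) = (-5*⅓)*(4/(-3 + 76*9)) = -20/(3*(-3 + 684)) = -20/(3*681) = -5/3*4/681 = -20/2043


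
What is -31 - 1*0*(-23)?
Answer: -31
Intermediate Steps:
-31 - 1*0*(-23) = -31 + 0*(-23) = -31 + 0 = -31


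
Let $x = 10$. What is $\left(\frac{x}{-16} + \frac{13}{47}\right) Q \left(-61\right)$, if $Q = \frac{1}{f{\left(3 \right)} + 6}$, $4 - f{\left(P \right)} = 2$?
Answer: $\frac{7991}{3008} \approx 2.6566$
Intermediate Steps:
$f{\left(P \right)} = 2$ ($f{\left(P \right)} = 4 - 2 = 2$)
$Q = \frac{1}{8}$ ($Q = \frac{1}{2 + 6} = \frac{1}{8} \approx 0.125$)
$\left(\frac{x}{-16} + \frac{13}{47}\right) Q \left(-61\right) = \left(\frac{10}{-16} + \frac{13}{47}\right) \frac{1}{8} \left(-61\right) = \left(10 \left(- \frac{1}{16}\right) + 13 \cdot \frac{1}{47}\right) \frac{1}{8} \left(-61\right) = \left(- \frac{5}{8} + \frac{13}{47}\right) \frac{1}{8} \left(-61\right) = \left(- \frac{131}{376}\right) \frac{1}{8} \left(-61\right) = \left(- \frac{131}{3008}\right) \left(-61\right) = \frac{7991}{3008}$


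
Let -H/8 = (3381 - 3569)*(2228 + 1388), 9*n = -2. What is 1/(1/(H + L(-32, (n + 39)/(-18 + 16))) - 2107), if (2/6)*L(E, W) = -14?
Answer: -5438422/11458755153 ≈ -0.00047461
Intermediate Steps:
n = -2/9 (n = (1/9)*(-2) = -2/9 ≈ -0.22222)
L(E, W) = -42 (L(E, W) = 3*(-14) = -42)
H = 5438464 (H = -8*(3381 - 3569)*(2228 + 1388) = -(-1504)*3616 = -8*(-679808) = 5438464)
1/(1/(H + L(-32, (n + 39)/(-18 + 16))) - 2107) = 1/(1/(5438464 - 42) - 2107) = 1/(1/5438422 - 2107) = 1/(-11458755153/5438422) = -5438422/11458755153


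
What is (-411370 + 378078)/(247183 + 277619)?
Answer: -16646/262401 ≈ -0.063437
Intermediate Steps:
(-411370 + 378078)/(247183 + 277619) = -33292/524802 = -33292*1/524802 = -16646/262401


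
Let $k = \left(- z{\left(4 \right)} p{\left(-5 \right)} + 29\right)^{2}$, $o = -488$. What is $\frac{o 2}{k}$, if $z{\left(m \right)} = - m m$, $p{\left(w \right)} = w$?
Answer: $- \frac{976}{2601} \approx -0.37524$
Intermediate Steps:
$z{\left(m \right)} = - m^{2}$
$k = 2601$ ($k = \left(- \left(-1\right) 4^{2} \left(-5\right) + 29\right)^{2} = \left(- \left(-1\right) 16 \left(-5\right) + 29\right)^{2} = \left(\left(-1\right) \left(-16\right) \left(-5\right) + 29\right)^{2} = \left(16 \left(-5\right) + 29\right)^{2} = \left(-80 + 29\right)^{2} = \left(-51\right)^{2} = 2601$)
$\frac{o 2}{k} = \frac{\left(-488\right) 2}{2601} = \left(-976\right) \frac{1}{2601} = - \frac{976}{2601}$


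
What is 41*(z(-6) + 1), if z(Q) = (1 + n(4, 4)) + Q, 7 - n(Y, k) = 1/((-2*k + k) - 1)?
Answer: 656/5 ≈ 131.20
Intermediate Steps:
n(Y, k) = 7 - 1/(-1 - k) (n(Y, k) = 7 - 1/((-2*k + k) - 1) = 7 - 1/(-k - 1) = 7 - 1/(-1 - k))
z(Q) = 41/5 + Q (z(Q) = (1 + (8 + 7*4)/(1 + 4)) + Q = (1 + (8 + 28)/5) + Q = (1 + (⅕)*36) + Q = (1 + 36/5) + Q = 41/5 + Q)
41*(z(-6) + 1) = 41*((41/5 - 6) + 1) = 41*(11/5 + 1) = 41*(16/5) = 656/5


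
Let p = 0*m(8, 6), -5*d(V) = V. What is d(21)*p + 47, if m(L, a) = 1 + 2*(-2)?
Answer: 47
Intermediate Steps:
d(V) = -V/5
m(L, a) = -3 (m(L, a) = 1 - 4 = -3)
p = 0 (p = 0*(-3) = 0)
d(21)*p + 47 = -⅕*21*0 + 47 = -21/5*0 + 47 = 0 + 47 = 47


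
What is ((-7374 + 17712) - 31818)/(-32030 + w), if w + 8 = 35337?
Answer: -21480/3299 ≈ -6.5111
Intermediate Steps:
w = 35329 (w = -8 + 35337 = 35329)
((-7374 + 17712) - 31818)/(-32030 + w) = ((-7374 + 17712) - 31818)/(-32030 + 35329) = (10338 - 31818)/3299 = -21480*1/3299 = -21480/3299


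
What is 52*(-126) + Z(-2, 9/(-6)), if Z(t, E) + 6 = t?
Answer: -6560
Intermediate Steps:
Z(t, E) = -6 + t
52*(-126) + Z(-2, 9/(-6)) = 52*(-126) + (-6 - 2) = -6552 - 8 = -6560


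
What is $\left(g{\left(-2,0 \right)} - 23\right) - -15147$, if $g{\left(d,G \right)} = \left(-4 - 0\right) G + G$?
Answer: $15124$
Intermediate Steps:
$g{\left(d,G \right)} = - 3 G$ ($g{\left(d,G \right)} = \left(-4 + 0\right) G + G = - 4 G + G = - 3 G$)
$\left(g{\left(-2,0 \right)} - 23\right) - -15147 = \left(\left(-3\right) 0 - 23\right) - -15147 = \left(0 - 23\right) + 15147 = -23 + 15147 = 15124$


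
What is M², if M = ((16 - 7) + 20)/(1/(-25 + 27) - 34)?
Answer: 3364/4489 ≈ 0.74939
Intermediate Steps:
M = -58/67 (M = (9 + 20)/(1/2 - 34) = 29/(½ - 34) = 29/(-67/2) = 29*(-2/67) = -58/67 ≈ -0.86567)
M² = (-58/67)² = 3364/4489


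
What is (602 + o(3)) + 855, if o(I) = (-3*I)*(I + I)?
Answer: 1403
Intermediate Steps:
o(I) = -6*I² (o(I) = (-3*I)*(2*I) = -6*I²)
(602 + o(3)) + 855 = (602 - 6*3²) + 855 = (602 - 6*9) + 855 = (602 - 54) + 855 = 548 + 855 = 1403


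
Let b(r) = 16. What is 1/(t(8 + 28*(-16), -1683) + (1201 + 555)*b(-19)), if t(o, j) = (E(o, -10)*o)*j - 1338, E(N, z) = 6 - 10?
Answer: -1/2935322 ≈ -3.4068e-7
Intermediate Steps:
E(N, z) = -4
t(o, j) = -1338 - 4*j*o (t(o, j) = (-4*o)*j - 1338 = -4*j*o - 1338 = -1338 - 4*j*o)
1/(t(8 + 28*(-16), -1683) + (1201 + 555)*b(-19)) = 1/((-1338 - 4*(-1683)*(8 + 28*(-16))) + (1201 + 555)*16) = 1/((-1338 - 4*(-1683)*(8 - 448)) + 1756*16) = 1/((-1338 - 4*(-1683)*(-440)) + 28096) = 1/((-1338 - 2962080) + 28096) = 1/(-2963418 + 28096) = 1/(-2935322) = -1/2935322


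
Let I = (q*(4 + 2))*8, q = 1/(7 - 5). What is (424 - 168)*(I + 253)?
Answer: 70912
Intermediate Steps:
q = ½ (q = 1/2 = ½ ≈ 0.50000)
I = 24 (I = ((4 + 2)/2)*8 = ((½)*6)*8 = 3*8 = 24)
(424 - 168)*(I + 253) = (424 - 168)*(24 + 253) = 256*277 = 70912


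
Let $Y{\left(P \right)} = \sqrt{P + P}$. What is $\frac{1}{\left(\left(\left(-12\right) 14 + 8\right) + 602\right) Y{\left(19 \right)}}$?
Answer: $\frac{\sqrt{38}}{16796} \approx 0.00036702$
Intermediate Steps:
$Y{\left(P \right)} = \sqrt{2} \sqrt{P}$ ($Y{\left(P \right)} = \sqrt{2 P} = \sqrt{2} \sqrt{P}$)
$\frac{1}{\left(\left(\left(-12\right) 14 + 8\right) + 602\right) Y{\left(19 \right)}} = \frac{1}{\left(\left(\left(-12\right) 14 + 8\right) + 602\right) \sqrt{2} \sqrt{19}} = \frac{1}{\left(\left(-168 + 8\right) + 602\right) \sqrt{38}} = \frac{\frac{1}{38} \sqrt{38}}{-160 + 602} = \frac{\frac{1}{38} \sqrt{38}}{442} = \frac{\sqrt{38}}{16796}$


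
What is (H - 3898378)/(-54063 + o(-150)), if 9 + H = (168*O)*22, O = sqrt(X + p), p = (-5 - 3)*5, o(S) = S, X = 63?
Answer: 3898387/54213 - 1232*sqrt(23)/18071 ≈ 71.582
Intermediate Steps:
p = -40 (p = -8*5 = -40)
O = sqrt(23) (O = sqrt(63 - 40) = sqrt(23) ≈ 4.7958)
H = -9 + 3696*sqrt(23) (H = -9 + (168*sqrt(23))*22 = -9 + 3696*sqrt(23) ≈ 17716.)
(H - 3898378)/(-54063 + o(-150)) = ((-9 + 3696*sqrt(23)) - 3898378)/(-54063 - 150) = (-3898387 + 3696*sqrt(23))/(-54213) = (-3898387 + 3696*sqrt(23))*(-1/54213) = 3898387/54213 - 1232*sqrt(23)/18071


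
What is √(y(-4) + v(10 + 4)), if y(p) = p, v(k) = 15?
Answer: √11 ≈ 3.3166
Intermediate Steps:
√(y(-4) + v(10 + 4)) = √(-4 + 15) = √11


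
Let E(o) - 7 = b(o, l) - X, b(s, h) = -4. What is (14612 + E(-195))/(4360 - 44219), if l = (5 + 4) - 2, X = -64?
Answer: -14679/39859 ≈ -0.36827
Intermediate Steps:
l = 7 (l = 9 - 2 = 7)
E(o) = 67 (E(o) = 7 + (-4 - 1*(-64)) = 7 + (-4 + 64) = 7 + 60 = 67)
(14612 + E(-195))/(4360 - 44219) = (14612 + 67)/(4360 - 44219) = 14679/(-39859) = 14679*(-1/39859) = -14679/39859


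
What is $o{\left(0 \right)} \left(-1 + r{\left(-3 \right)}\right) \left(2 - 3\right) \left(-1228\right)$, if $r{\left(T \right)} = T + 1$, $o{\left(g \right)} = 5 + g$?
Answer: $-18420$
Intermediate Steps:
$r{\left(T \right)} = 1 + T$
$o{\left(0 \right)} \left(-1 + r{\left(-3 \right)}\right) \left(2 - 3\right) \left(-1228\right) = \left(5 + 0\right) \left(-1 + \left(1 - 3\right)\right) \left(2 - 3\right) \left(-1228\right) = 5 \left(-1 - 2\right) \left(-1\right) \left(-1228\right) = 5 \left(\left(-3\right) \left(-1\right)\right) \left(-1228\right) = 5 \cdot 3 \left(-1228\right) = 15 \left(-1228\right) = -18420$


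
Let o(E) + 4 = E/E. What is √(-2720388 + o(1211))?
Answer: I*√2720391 ≈ 1649.4*I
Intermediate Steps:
o(E) = -3 (o(E) = -4 + E/E = -4 + 1 = -3)
√(-2720388 + o(1211)) = √(-2720388 - 3) = √(-2720391) = I*√2720391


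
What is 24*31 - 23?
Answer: 721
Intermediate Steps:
24*31 - 23 = 744 - 23 = 721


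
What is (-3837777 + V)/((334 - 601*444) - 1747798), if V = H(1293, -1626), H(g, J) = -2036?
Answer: 3839813/2014308 ≈ 1.9063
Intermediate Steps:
V = -2036
(-3837777 + V)/((334 - 601*444) - 1747798) = (-3837777 - 2036)/((334 - 601*444) - 1747798) = -3839813/((334 - 266844) - 1747798) = -3839813/(-266510 - 1747798) = -3839813/(-2014308) = -3839813*(-1/2014308) = 3839813/2014308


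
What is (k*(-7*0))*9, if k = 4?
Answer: 0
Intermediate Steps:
(k*(-7*0))*9 = (4*(-7*0))*9 = (4*0)*9 = 0*9 = 0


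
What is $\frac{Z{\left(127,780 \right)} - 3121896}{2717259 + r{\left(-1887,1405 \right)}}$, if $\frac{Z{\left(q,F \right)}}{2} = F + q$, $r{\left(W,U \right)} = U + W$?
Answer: $- \frac{445726}{388111} \approx -1.1484$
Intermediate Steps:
$Z{\left(q,F \right)} = 2 F + 2 q$ ($Z{\left(q,F \right)} = 2 \left(F + q\right) = 2 F + 2 q$)
$\frac{Z{\left(127,780 \right)} - 3121896}{2717259 + r{\left(-1887,1405 \right)}} = \frac{\left(2 \cdot 780 + 2 \cdot 127\right) - 3121896}{2717259 + \left(1405 - 1887\right)} = \frac{\left(1560 + 254\right) - 3121896}{2717259 - 482} = \frac{1814 - 3121896}{2716777} = \left(-3120082\right) \frac{1}{2716777} = - \frac{445726}{388111}$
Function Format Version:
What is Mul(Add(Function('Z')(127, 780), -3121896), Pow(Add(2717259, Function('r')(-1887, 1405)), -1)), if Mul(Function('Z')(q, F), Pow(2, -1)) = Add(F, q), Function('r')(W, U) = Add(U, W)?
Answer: Rational(-445726, 388111) ≈ -1.1484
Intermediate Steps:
Function('Z')(q, F) = Add(Mul(2, F), Mul(2, q)) (Function('Z')(q, F) = Mul(2, Add(F, q)) = Add(Mul(2, F), Mul(2, q)))
Mul(Add(Function('Z')(127, 780), -3121896), Pow(Add(2717259, Function('r')(-1887, 1405)), -1)) = Mul(Add(Add(Mul(2, 780), Mul(2, 127)), -3121896), Pow(Add(2717259, Add(1405, -1887)), -1)) = Mul(Add(Add(1560, 254), -3121896), Pow(Add(2717259, -482), -1)) = Mul(Add(1814, -3121896), Pow(2716777, -1)) = Mul(-3120082, Rational(1, 2716777)) = Rational(-445726, 388111)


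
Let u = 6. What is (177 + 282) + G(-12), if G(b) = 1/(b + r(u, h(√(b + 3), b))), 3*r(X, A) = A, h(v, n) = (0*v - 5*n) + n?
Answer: 1837/4 ≈ 459.25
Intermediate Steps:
h(v, n) = -4*n (h(v, n) = (0 - 5*n) + n = -5*n + n = -4*n)
r(X, A) = A/3
G(b) = -3/b (G(b) = 1/(b + (-4*b)/3) = 1/(b - 4*b/3) = 1/(-b/3) = -3/b)
(177 + 282) + G(-12) = (177 + 282) - 3/(-12) = 459 - 3*(-1/12) = 459 + ¼ = 1837/4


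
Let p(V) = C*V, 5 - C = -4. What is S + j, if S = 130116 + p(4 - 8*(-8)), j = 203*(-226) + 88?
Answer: 84938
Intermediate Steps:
C = 9 (C = 5 - 1*(-4) = 5 + 4 = 9)
j = -45790 (j = -45878 + 88 = -45790)
p(V) = 9*V
S = 130728 (S = 130116 + 9*(4 - 8*(-8)) = 130116 + 9*(4 + 64) = 130116 + 9*68 = 130116 + 612 = 130728)
S + j = 130728 - 45790 = 84938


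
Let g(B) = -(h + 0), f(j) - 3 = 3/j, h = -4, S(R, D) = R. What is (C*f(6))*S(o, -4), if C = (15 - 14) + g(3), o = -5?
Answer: -175/2 ≈ -87.500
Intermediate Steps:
f(j) = 3 + 3/j
g(B) = 4 (g(B) = -(-4 + 0) = -1*(-4) = 4)
C = 5 (C = (15 - 14) + 4 = 1 + 4 = 5)
(C*f(6))*S(o, -4) = (5*(3 + 3/6))*(-5) = (5*(3 + 3*(1/6)))*(-5) = (5*(3 + 1/2))*(-5) = (5*(7/2))*(-5) = (35/2)*(-5) = -175/2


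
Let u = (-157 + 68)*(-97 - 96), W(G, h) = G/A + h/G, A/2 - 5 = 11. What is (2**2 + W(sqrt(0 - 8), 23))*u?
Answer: 68708 - 1563107*I*sqrt(2)/16 ≈ 68708.0 - 1.3816e+5*I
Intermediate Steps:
A = 32 (A = 10 + 2*11 = 10 + 22 = 32)
W(G, h) = G/32 + h/G
u = 17177 (u = -89*(-193) = 17177)
(2**2 + W(sqrt(0 - 8), 23))*u = (2**2 + (sqrt(0 - 8)/32 + 23/(sqrt(0 - 8))))*17177 = (4 + (sqrt(-8)/32 + 23/(sqrt(-8))))*17177 = (4 + ((2*I*sqrt(2))/32 + 23/((2*I*sqrt(2)))))*17177 = (4 + (I*sqrt(2)/16 + 23*(-I*sqrt(2)/4)))*17177 = (4 + (I*sqrt(2)/16 - 23*I*sqrt(2)/4))*17177 = (4 - 91*I*sqrt(2)/16)*17177 = 68708 - 1563107*I*sqrt(2)/16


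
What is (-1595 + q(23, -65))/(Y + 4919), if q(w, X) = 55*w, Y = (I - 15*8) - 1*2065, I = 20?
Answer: -55/459 ≈ -0.11983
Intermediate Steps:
Y = -2165 (Y = (20 - 15*8) - 1*2065 = (20 - 120) - 2065 = -100 - 2065 = -2165)
(-1595 + q(23, -65))/(Y + 4919) = (-1595 + 55*23)/(-2165 + 4919) = (-1595 + 1265)/2754 = -330*1/2754 = -55/459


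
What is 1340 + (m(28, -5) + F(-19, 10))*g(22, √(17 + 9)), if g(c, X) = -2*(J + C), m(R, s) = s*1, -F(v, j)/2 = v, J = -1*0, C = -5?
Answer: 1670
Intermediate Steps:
J = 0
F(v, j) = -2*v
m(R, s) = s
g(c, X) = 10 (g(c, X) = -2*(0 - 5) = -2*(-5) = 10)
1340 + (m(28, -5) + F(-19, 10))*g(22, √(17 + 9)) = 1340 + (-5 - 2*(-19))*10 = 1340 + (-5 + 38)*10 = 1340 + 33*10 = 1340 + 330 = 1670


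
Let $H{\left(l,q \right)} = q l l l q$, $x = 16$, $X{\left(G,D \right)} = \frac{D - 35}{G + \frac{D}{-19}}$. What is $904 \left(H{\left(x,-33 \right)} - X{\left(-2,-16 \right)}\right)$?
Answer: $\frac{44355211548}{11} \approx 4.0323 \cdot 10^{9}$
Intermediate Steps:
$X{\left(G,D \right)} = \frac{-35 + D}{G - \frac{D}{19}}$ ($X{\left(G,D \right)} = \frac{-35 + D}{G + D \left(- \frac{1}{19}\right)} = \frac{-35 + D}{G - \frac{D}{19}}$)
$H{\left(l,q \right)} = l^{3} q^{2}$ ($H{\left(l,q \right)} = l q l l q = q l^{2} l q = q l^{3} q = l^{3} q^{2}$)
$904 \left(H{\left(x,-33 \right)} - X{\left(-2,-16 \right)}\right) = 904 \left(16^{3} \left(-33\right)^{2} - \frac{19 \left(35 - -16\right)}{-16 - -38}\right) = 904 \left(4096 \cdot 1089 - \frac{19 \left(35 + 16\right)}{-16 + 38}\right) = 904 \left(4460544 - 19 \cdot \frac{1}{22} \cdot 51\right) = 904 \left(4460544 - \frac{969}{22}\right) = 904 \cdot \frac{98130999}{22} = \frac{44355211548}{11}$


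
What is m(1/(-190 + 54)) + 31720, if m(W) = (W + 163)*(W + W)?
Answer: 293324393/9248 ≈ 31718.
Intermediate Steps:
m(W) = 2*W*(163 + W) (m(W) = (163 + W)*(2*W) = 2*W*(163 + W))
m(1/(-190 + 54)) + 31720 = 2*(163 + 1/(-190 + 54))/(-190 + 54) + 31720 = 2*(163 + 1/(-136))/(-136) + 31720 = 2*(-1/136)*(163 - 1/136) + 31720 = 2*(-1/136)*(22167/136) + 31720 = -22167/9248 + 31720 = 293324393/9248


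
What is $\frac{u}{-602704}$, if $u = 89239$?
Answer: $- \frac{89239}{602704} \approx -0.14806$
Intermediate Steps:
$\frac{u}{-602704} = \frac{89239}{-602704} = 89239 \left(- \frac{1}{602704}\right) = - \frac{89239}{602704}$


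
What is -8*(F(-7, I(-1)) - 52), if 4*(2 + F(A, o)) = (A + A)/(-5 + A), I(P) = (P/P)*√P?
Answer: 1289/3 ≈ 429.67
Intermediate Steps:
I(P) = √P (I(P) = 1*√P = √P)
F(A, o) = -2 + A/(2*(-5 + A)) (F(A, o) = -2 + ((A + A)/(-5 + A))/4 = -2 + ((2*A)/(-5 + A))/4 = -2 + (2*A/(-5 + A))/4 = -2 + A/(2*(-5 + A)))
-8*(F(-7, I(-1)) - 52) = -8*((20 - 3*(-7))/(2*(-5 - 7)) - 52) = -8*((½)*(20 + 21)/(-12) - 52) = -8*((½)*(-1/12)*41 - 52) = -8*(-41/24 - 52) = -8*(-1289/24) = 1289/3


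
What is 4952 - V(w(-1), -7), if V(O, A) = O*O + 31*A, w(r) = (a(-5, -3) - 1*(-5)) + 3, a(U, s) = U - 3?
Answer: 5169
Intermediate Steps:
a(U, s) = -3 + U
w(r) = 0 (w(r) = ((-3 - 5) - 1*(-5)) + 3 = (-8 + 5) + 3 = -3 + 3 = 0)
V(O, A) = O² + 31*A
4952 - V(w(-1), -7) = 4952 - (0² + 31*(-7)) = 4952 - (0 - 217) = 4952 - 1*(-217) = 4952 + 217 = 5169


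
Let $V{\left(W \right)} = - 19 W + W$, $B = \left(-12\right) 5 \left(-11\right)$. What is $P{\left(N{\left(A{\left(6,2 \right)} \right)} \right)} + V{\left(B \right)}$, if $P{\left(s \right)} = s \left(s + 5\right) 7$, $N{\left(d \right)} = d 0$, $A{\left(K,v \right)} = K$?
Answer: $-11880$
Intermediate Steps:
$N{\left(d \right)} = 0$
$B = 660$ ($B = \left(-60\right) \left(-11\right) = 660$)
$P{\left(s \right)} = 7 s \left(5 + s\right)$ ($P{\left(s \right)} = s \left(5 + s\right) 7 = 7 s \left(5 + s\right)$)
$V{\left(W \right)} = - 18 W$
$P{\left(N{\left(A{\left(6,2 \right)} \right)} \right)} + V{\left(B \right)} = 7 \cdot 0 \left(5 + 0\right) - 11880 = 7 \cdot 0 \cdot 5 - 11880 = 0 - 11880 = -11880$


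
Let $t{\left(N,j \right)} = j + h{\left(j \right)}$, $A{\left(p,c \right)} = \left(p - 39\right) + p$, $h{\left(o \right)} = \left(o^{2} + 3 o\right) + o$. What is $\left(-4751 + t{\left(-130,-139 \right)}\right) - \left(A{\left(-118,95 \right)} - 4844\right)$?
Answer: $18994$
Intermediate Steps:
$h{\left(o \right)} = o^{2} + 4 o$
$A{\left(p,c \right)} = -39 + 2 p$ ($A{\left(p,c \right)} = \left(-39 + p\right) + p = -39 + 2 p$)
$t{\left(N,j \right)} = j + j \left(4 + j\right)$
$\left(-4751 + t{\left(-130,-139 \right)}\right) - \left(A{\left(-118,95 \right)} - 4844\right) = \left(-4751 - 139 \left(5 - 139\right)\right) - \left(\left(-39 + 2 \left(-118\right)\right) - 4844\right) = \left(-4751 - -18626\right) - \left(\left(-39 - 236\right) - 4844\right) = \left(-4751 + 18626\right) - \left(-275 - 4844\right) = 13875 - -5119 = 13875 + 5119 = 18994$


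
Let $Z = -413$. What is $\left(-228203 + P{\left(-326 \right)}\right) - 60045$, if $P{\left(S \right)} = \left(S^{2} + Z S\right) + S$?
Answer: $-47660$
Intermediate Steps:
$P{\left(S \right)} = S^{2} - 412 S$ ($P{\left(S \right)} = \left(S^{2} - 413 S\right) + S = S^{2} - 412 S$)
$\left(-228203 + P{\left(-326 \right)}\right) - 60045 = \left(-228203 - 326 \left(-412 - 326\right)\right) - 60045 = \left(-228203 - -240588\right) - 60045 = \left(-228203 + 240588\right) - 60045 = 12385 - 60045 = -47660$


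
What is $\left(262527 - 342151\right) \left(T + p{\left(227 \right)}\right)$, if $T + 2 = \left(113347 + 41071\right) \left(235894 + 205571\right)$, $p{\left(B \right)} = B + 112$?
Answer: $-5427979442902168$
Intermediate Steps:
$p{\left(B \right)} = 112 + B$
$T = 68170142368$ ($T = -2 + \left(113347 + 41071\right) \left(235894 + 205571\right) = -2 + 154418 \cdot 441465 = -2 + 68170142370 = 68170142368$)
$\left(262527 - 342151\right) \left(T + p{\left(227 \right)}\right) = \left(262527 - 342151\right) \left(68170142368 + \left(112 + 227\right)\right) = - 79624 \left(68170142368 + 339\right) = \left(-79624\right) 68170142707 = -5427979442902168$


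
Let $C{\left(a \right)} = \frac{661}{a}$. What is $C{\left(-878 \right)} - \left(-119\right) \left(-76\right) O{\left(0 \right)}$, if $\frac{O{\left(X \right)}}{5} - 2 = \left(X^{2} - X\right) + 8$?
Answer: $- \frac{397032261}{878} \approx -4.522 \cdot 10^{5}$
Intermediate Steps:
$O{\left(X \right)} = 50 - 5 X + 5 X^{2}$ ($O{\left(X \right)} = 10 + 5 \left(\left(X^{2} - X\right) + 8\right) = 10 + 5 \left(8 + X^{2} - X\right) = 10 + \left(40 - 5 X + 5 X^{2}\right) = 50 - 5 X + 5 X^{2}$)
$C{\left(-878 \right)} - \left(-119\right) \left(-76\right) O{\left(0 \right)} = \frac{661}{-878} - \left(-119\right) \left(-76\right) \left(50 - 0 + 5 \cdot 0^{2}\right) = 661 \left(- \frac{1}{878}\right) - 9044 \left(50 + 0 + 5 \cdot 0\right) = - \frac{661}{878} - 9044 \left(50 + 0 + 0\right) = - \frac{661}{878} - 9044 \cdot 50 = - \frac{661}{878} - 452200 = - \frac{397032261}{878}$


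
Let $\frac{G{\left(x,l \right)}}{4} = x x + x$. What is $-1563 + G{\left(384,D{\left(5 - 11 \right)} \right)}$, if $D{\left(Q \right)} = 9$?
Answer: $589797$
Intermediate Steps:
$G{\left(x,l \right)} = 4 x + 4 x^{2}$ ($G{\left(x,l \right)} = 4 \left(x x + x\right) = 4 \left(x^{2} + x\right) = 4 \left(x + x^{2}\right) = 4 x + 4 x^{2}$)
$-1563 + G{\left(384,D{\left(5 - 11 \right)} \right)} = -1563 + 4 \cdot 384 \left(1 + 384\right) = -1563 + 4 \cdot 384 \cdot 385 = -1563 + 591360 = 589797$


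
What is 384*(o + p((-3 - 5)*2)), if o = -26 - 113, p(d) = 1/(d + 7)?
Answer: -160256/3 ≈ -53419.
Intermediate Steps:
p(d) = 1/(7 + d)
o = -139
384*(o + p((-3 - 5)*2)) = 384*(-139 + 1/(7 + (-3 - 5)*2)) = 384*(-139 + 1/(7 - 8*2)) = 384*(-139 + 1/(7 - 16)) = 384*(-139 + 1/(-9)) = 384*(-139 - ⅑) = 384*(-1252/9) = -160256/3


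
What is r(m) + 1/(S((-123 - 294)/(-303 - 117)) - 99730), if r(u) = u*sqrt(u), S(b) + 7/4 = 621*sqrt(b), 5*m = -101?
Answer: -55849780/5569781880119 - 4968*sqrt(4865)/5569781880119 - 101*I*sqrt(505)/25 ≈ -1.0089e-5 - 90.788*I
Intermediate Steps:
m = -101/5 (m = (1/5)*(-101) = -101/5 ≈ -20.200)
S(b) = -7/4 + 621*sqrt(b)
r(u) = u**(3/2)
r(m) + 1/(S((-123 - 294)/(-303 - 117)) - 99730) = (-101/5)**(3/2) + 1/((-7/4 + 621*sqrt((-123 - 294)/(-303 - 117))) - 99730) = -101*I*sqrt(505)/25 + 1/((-7/4 + 621*sqrt(-417/(-420))) - 99730) = -101*I*sqrt(505)/25 + 1/((-7/4 + 621*sqrt(-417*(-1/420))) - 99730) = -101*I*sqrt(505)/25 + 1/((-7/4 + 621*sqrt(139/140)) - 99730) = -101*I*sqrt(505)/25 + 1/((-7/4 + 621*(sqrt(4865)/70)) - 99730) = -101*I*sqrt(505)/25 + 1/((-7/4 + 621*sqrt(4865)/70) - 99730) = -101*I*sqrt(505)/25 + 1/(-398927/4 + 621*sqrt(4865)/70) = 1/(-398927/4 + 621*sqrt(4865)/70) - 101*I*sqrt(505)/25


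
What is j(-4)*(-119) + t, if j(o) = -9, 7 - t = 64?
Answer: 1014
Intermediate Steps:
t = -57 (t = 7 - 1*64 = 7 - 64 = -57)
j(-4)*(-119) + t = -9*(-119) - 57 = 1071 - 57 = 1014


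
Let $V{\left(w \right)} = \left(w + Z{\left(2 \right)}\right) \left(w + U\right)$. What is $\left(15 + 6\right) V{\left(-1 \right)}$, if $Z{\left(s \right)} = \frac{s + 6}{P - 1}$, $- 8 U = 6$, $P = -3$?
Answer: $\frac{441}{4} \approx 110.25$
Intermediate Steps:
$U = - \frac{3}{4}$ ($U = \left(- \frac{1}{8}\right) 6 = - \frac{3}{4} \approx -0.75$)
$Z{\left(s \right)} = - \frac{3}{2} - \frac{s}{4}$ ($Z{\left(s \right)} = \frac{s + 6}{-3 - 1} = \frac{6 + s}{-4} = \left(6 + s\right) \left(- \frac{1}{4}\right) = - \frac{3}{2} - \frac{s}{4}$)
$V{\left(w \right)} = \left(-2 + w\right) \left(- \frac{3}{4} + w\right)$ ($V{\left(w \right)} = \left(w - 2\right) \left(w - \frac{3}{4}\right) = \left(w - 2\right) \left(- \frac{3}{4} + w\right) = \left(-2 + w\right) \left(- \frac{3}{4} + w\right)$)
$\left(15 + 6\right) V{\left(-1 \right)} = \left(15 + 6\right) \left(\frac{3}{2} + \left(-1\right)^{2} - - \frac{11}{4}\right) = 21 \left(\frac{3}{2} + 1 + \frac{11}{4}\right) = 21 \cdot \frac{21}{4} = \frac{441}{4}$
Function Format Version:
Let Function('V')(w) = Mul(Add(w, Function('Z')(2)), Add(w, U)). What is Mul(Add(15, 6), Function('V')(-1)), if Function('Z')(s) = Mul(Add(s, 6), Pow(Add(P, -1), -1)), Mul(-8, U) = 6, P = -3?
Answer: Rational(441, 4) ≈ 110.25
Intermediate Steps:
U = Rational(-3, 4) (U = Mul(Rational(-1, 8), 6) = Rational(-3, 4) ≈ -0.75000)
Function('Z')(s) = Add(Rational(-3, 2), Mul(Rational(-1, 4), s)) (Function('Z')(s) = Mul(Add(s, 6), Pow(Add(-3, -1), -1)) = Mul(Add(6, s), Pow(-4, -1)) = Mul(Add(6, s), Rational(-1, 4)) = Add(Rational(-3, 2), Mul(Rational(-1, 4), s)))
Function('V')(w) = Mul(Add(-2, w), Add(Rational(-3, 4), w)) (Function('V')(w) = Mul(Add(w, Add(Rational(-3, 2), Mul(Rational(-1, 4), 2))), Add(w, Rational(-3, 4))) = Mul(Add(w, Add(Rational(-3, 2), Rational(-1, 2))), Add(Rational(-3, 4), w)) = Mul(Add(w, -2), Add(Rational(-3, 4), w)) = Mul(Add(-2, w), Add(Rational(-3, 4), w)))
Mul(Add(15, 6), Function('V')(-1)) = Mul(Add(15, 6), Add(Rational(3, 2), Pow(-1, 2), Mul(Rational(-11, 4), -1))) = Mul(21, Add(Rational(3, 2), 1, Rational(11, 4))) = Mul(21, Rational(21, 4)) = Rational(441, 4)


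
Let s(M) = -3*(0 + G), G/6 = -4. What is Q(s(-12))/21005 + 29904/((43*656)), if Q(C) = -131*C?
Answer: 22629729/37031815 ≈ 0.61109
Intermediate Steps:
G = -24 (G = 6*(-4) = -24)
s(M) = 72 (s(M) = -3*(0 - 24) = -3*(-24) = 72)
Q(s(-12))/21005 + 29904/((43*656)) = -131*72/21005 + 29904/((43*656)) = -9432*1/21005 + 29904/28208 = -9432/21005 + 29904*(1/28208) = -9432/21005 + 1869/1763 = 22629729/37031815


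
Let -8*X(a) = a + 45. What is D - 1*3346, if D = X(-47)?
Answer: -13383/4 ≈ -3345.8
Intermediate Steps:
X(a) = -45/8 - a/8 (X(a) = -(a + 45)/8 = -(45 + a)/8 = -45/8 - a/8)
D = ¼ (D = -45/8 - ⅛*(-47) = -45/8 + 47/8 = ¼ ≈ 0.25000)
D - 1*3346 = ¼ - 1*3346 = ¼ - 3346 = -13383/4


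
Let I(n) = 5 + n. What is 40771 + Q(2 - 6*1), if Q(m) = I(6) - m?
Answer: 40786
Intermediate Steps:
Q(m) = 11 - m (Q(m) = (5 + 6) - m = 11 - m)
40771 + Q(2 - 6*1) = 40771 + (11 - (2 - 6*1)) = 40771 + (11 - (2 - 6)) = 40771 + (11 - 1*(-4)) = 40771 + (11 + 4) = 40771 + 15 = 40786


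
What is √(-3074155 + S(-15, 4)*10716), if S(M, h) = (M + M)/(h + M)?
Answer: 5*I*√14737459/11 ≈ 1745.0*I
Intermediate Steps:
S(M, h) = 2*M/(M + h) (S(M, h) = (2*M)/(M + h) = 2*M/(M + h))
√(-3074155 + S(-15, 4)*10716) = √(-3074155 + (2*(-15)/(-15 + 4))*10716) = √(-3074155 + (2*(-15)/(-11))*10716) = √(-3074155 + (2*(-15)*(-1/11))*10716) = √(-3074155 + (30/11)*10716) = √(-3074155 + 321480/11) = √(-33494225/11) = 5*I*√14737459/11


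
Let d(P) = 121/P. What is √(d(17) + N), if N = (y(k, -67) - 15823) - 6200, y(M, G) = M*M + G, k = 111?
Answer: 8*I*√44081/17 ≈ 98.802*I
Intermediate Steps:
y(M, G) = G + M² (y(M, G) = M² + G = G + M²)
N = -9769 (N = ((-67 + 111²) - 15823) - 6200 = ((-67 + 12321) - 15823) - 6200 = (12254 - 15823) - 6200 = -3569 - 6200 = -9769)
√(d(17) + N) = √(121/17 - 9769) = √(-165952/17) = 8*I*√44081/17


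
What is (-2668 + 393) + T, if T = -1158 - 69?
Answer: -3502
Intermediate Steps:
T = -1227
(-2668 + 393) + T = (-2668 + 393) - 1227 = -2275 - 1227 = -3502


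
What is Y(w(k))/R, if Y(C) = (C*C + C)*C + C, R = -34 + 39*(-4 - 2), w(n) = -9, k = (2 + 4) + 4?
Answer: 657/268 ≈ 2.4515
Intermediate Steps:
k = 10 (k = 6 + 4 = 10)
R = -268 (R = -34 + 39*(-6) = -34 - 234 = -268)
Y(C) = C + C*(C + C²) (Y(C) = (C² + C)*C + C = (C + C²)*C + C = C*(C + C²) + C = C + C*(C + C²))
Y(w(k))/R = -9*(1 - 9 + (-9)²)/(-268) = -9*(1 - 9 + 81)*(-1/268) = -9*73*(-1/268) = -657*(-1/268) = 657/268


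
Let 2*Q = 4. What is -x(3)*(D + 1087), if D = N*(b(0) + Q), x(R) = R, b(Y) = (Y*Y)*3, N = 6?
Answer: -3297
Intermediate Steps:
b(Y) = 3*Y² (b(Y) = Y²*3 = 3*Y²)
Q = 2 (Q = (½)*4 = 2)
D = 12 (D = 6*(3*0² + 2) = 6*(3*0 + 2) = 6*(0 + 2) = 6*2 = 12)
-x(3)*(D + 1087) = -3*(12 + 1087) = -3*1099 = -1*3297 = -3297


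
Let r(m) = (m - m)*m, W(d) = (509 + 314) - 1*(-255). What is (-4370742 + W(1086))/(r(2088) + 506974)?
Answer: -168064/19499 ≈ -8.6191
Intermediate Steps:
W(d) = 1078 (W(d) = 823 + 255 = 1078)
r(m) = 0 (r(m) = 0*m = 0)
(-4370742 + W(1086))/(r(2088) + 506974) = (-4370742 + 1078)/(0 + 506974) = -4369664/506974 = -4369664*1/506974 = -168064/19499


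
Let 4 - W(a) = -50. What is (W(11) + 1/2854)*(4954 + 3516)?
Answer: 652685495/1427 ≈ 4.5738e+5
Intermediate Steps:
W(a) = 54 (W(a) = 4 - 1*(-50) = 4 + 50 = 54)
(W(11) + 1/2854)*(4954 + 3516) = (54 + 1/2854)*(4954 + 3516) = (54 + 1/2854)*8470 = (154117/2854)*8470 = 652685495/1427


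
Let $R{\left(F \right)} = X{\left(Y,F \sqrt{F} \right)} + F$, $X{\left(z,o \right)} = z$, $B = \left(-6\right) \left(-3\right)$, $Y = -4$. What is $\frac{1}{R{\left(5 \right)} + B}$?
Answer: $\frac{1}{19} \approx 0.052632$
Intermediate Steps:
$B = 18$
$R{\left(F \right)} = -4 + F$
$\frac{1}{R{\left(5 \right)} + B} = \frac{1}{\left(-4 + 5\right) + 18} = \frac{1}{1 + 18} = \frac{1}{19}$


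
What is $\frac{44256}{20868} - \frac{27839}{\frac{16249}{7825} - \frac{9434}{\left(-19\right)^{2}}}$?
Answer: $\frac{137006105855093}{118174024979} \approx 1159.4$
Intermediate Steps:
$\frac{44256}{20868} - \frac{27839}{\frac{16249}{7825} - \frac{9434}{\left(-19\right)^{2}}} = 44256 \cdot \frac{1}{20868} - \frac{27839}{16249 \cdot \frac{1}{7825} - \frac{9434}{361}} = \frac{3688}{1739} - \frac{27839}{\frac{16249}{7825} - \frac{9434}{361}} = \frac{3688}{1739} - \frac{27839}{- \frac{67955161}{2824825}} = \frac{3688}{1739} - - \frac{78640303175}{67955161} = \frac{3688}{1739} + \frac{78640303175}{67955161} = \frac{137006105855093}{118174024979}$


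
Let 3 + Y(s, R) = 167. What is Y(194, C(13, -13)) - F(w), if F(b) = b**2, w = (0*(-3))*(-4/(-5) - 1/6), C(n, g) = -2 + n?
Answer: 164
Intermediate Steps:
Y(s, R) = 164 (Y(s, R) = -3 + 167 = 164)
w = 0 (w = 0*(-4*(-1/5) - 1*1/6) = 0*(4/5 - 1/6) = 0*(19/30) = 0)
Y(194, C(13, -13)) - F(w) = 164 - 1*0**2 = 164 - 1*0 = 164 + 0 = 164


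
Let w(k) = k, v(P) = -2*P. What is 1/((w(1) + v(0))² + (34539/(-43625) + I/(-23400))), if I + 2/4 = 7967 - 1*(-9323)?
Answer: -81666000/43331363 ≈ -1.8847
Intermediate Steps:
I = 34579/2 (I = -½ + (7967 - 1*(-9323)) = -½ + (7967 + 9323) = -½ + 17290 = 34579/2 ≈ 17290.)
1/((w(1) + v(0))² + (34539/(-43625) + I/(-23400))) = 1/((1 - 2*0)² + (34539/(-43625) + (34579/2)/(-23400))) = 1/((1 + 0)² + (34539*(-1/43625) + (34579/2)*(-1/23400))) = 1/(1² + (-34539/43625 - 34579/46800)) = 1/(1 - 124997363/81666000) = 1/(-43331363/81666000) = -81666000/43331363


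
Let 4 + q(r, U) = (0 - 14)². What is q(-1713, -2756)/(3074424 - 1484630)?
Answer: 96/794897 ≈ 0.00012077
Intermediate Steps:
q(r, U) = 192 (q(r, U) = -4 + (0 - 14)² = -4 + (-14)² = -4 + 196 = 192)
q(-1713, -2756)/(3074424 - 1484630) = 192/(3074424 - 1484630) = 192/1589794 = 192*(1/1589794) = 96/794897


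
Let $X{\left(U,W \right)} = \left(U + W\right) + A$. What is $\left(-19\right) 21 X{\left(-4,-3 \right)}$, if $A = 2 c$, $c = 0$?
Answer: $2793$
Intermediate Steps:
$A = 0$ ($A = 2 \cdot 0 = 0$)
$X{\left(U,W \right)} = U + W$ ($X{\left(U,W \right)} = \left(U + W\right) + 0 = U + W$)
$\left(-19\right) 21 X{\left(-4,-3 \right)} = \left(-19\right) 21 \left(-4 - 3\right) = \left(-399\right) \left(-7\right) = 2793$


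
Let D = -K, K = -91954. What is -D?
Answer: -91954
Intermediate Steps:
D = 91954 (D = -1*(-91954) = 91954)
-D = -1*91954 = -91954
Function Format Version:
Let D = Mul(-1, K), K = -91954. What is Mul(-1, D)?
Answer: -91954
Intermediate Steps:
D = 91954 (D = Mul(-1, -91954) = 91954)
Mul(-1, D) = Mul(-1, 91954) = -91954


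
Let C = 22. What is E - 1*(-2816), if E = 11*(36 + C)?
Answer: 3454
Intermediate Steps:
E = 638 (E = 11*(36 + 22) = 11*58 = 638)
E - 1*(-2816) = 638 - 1*(-2816) = 638 + 2816 = 3454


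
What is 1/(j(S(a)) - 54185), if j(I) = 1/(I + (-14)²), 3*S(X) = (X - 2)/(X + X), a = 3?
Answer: -3529/191218847 ≈ -1.8455e-5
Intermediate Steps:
S(X) = (-2 + X)/(6*X) (S(X) = ((X - 2)/(X + X))/3 = ((-2 + X)/((2*X)))/3 = ((-2 + X)*(1/(2*X)))/3 = ((-2 + X)/(2*X))/3 = (-2 + X)/(6*X))
j(I) = 1/(196 + I) (j(I) = 1/(I + 196) = 1/(196 + I))
1/(j(S(a)) - 54185) = 1/(1/(196 + (⅙)*(-2 + 3)/3) - 54185) = 1/(1/(196 + (⅙)*(⅓)*1) - 54185) = 1/(1/(196 + 1/18) - 54185) = 1/(1/(3529/18) - 54185) = 1/(18/3529 - 54185) = 1/(-191218847/3529) = -3529/191218847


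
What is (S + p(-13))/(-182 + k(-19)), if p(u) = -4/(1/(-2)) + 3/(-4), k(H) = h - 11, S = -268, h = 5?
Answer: 1043/752 ≈ 1.3870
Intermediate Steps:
k(H) = -6 (k(H) = 5 - 11 = -6)
p(u) = 29/4 (p(u) = -4/(-1/2) + 3*(-1/4) = -4*(-2) - 3/4 = 8 - 3/4 = 29/4)
(S + p(-13))/(-182 + k(-19)) = (-268 + 29/4)/(-182 - 6) = -1043/4/(-188) = -1043/4*(-1/188) = 1043/752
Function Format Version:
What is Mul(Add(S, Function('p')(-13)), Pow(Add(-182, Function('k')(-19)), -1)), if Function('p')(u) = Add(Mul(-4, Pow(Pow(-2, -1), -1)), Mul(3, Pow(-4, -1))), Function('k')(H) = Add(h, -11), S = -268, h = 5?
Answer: Rational(1043, 752) ≈ 1.3870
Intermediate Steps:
Function('k')(H) = -6 (Function('k')(H) = Add(5, -11) = -6)
Function('p')(u) = Rational(29, 4) (Function('p')(u) = Add(Mul(-4, Pow(Rational(-1, 2), -1)), Mul(3, Rational(-1, 4))) = Add(Mul(-4, -2), Rational(-3, 4)) = Add(8, Rational(-3, 4)) = Rational(29, 4))
Mul(Add(S, Function('p')(-13)), Pow(Add(-182, Function('k')(-19)), -1)) = Mul(Add(-268, Rational(29, 4)), Pow(Add(-182, -6), -1)) = Mul(Rational(-1043, 4), Pow(-188, -1)) = Mul(Rational(-1043, 4), Rational(-1, 188)) = Rational(1043, 752)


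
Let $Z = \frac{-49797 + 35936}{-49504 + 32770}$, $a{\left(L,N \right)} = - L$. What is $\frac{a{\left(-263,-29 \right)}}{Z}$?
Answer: $\frac{4401042}{13861} \approx 317.51$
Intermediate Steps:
$Z = \frac{13861}{16734}$ ($Z = - \frac{13861}{-16734} = \left(-13861\right) \left(- \frac{1}{16734}\right) = \frac{13861}{16734} \approx 0.82831$)
$\frac{a{\left(-263,-29 \right)}}{Z} = \frac{\left(-1\right) \left(-263\right)}{\frac{13861}{16734}} = 263 \cdot \frac{16734}{13861} = \frac{4401042}{13861}$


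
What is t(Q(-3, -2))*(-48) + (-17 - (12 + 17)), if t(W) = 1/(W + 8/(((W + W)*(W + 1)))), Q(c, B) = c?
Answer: -178/7 ≈ -25.429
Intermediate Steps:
t(W) = 1/(W + 4/(W*(1 + W))) (t(W) = 1/(W + 8/(((2*W)*(1 + W)))) = 1/(W + 8/((2*W*(1 + W)))) = 1/(W + 8*(1/(2*W*(1 + W)))) = 1/(W + 4/(W*(1 + W))))
t(Q(-3, -2))*(-48) + (-17 - (12 + 17)) = -3*(1 - 3)/(4 + (-3)² + (-3)³)*(-48) + (-17 - (12 + 17)) = -3*(-2)/(4 + 9 - 27)*(-48) + (-17 - 1*29) = -3*(-2)/(-14)*(-48) + (-17 - 29) = -3*(-1/14)*(-2)*(-48) - 46 = -3/7*(-48) - 46 = 144/7 - 46 = -178/7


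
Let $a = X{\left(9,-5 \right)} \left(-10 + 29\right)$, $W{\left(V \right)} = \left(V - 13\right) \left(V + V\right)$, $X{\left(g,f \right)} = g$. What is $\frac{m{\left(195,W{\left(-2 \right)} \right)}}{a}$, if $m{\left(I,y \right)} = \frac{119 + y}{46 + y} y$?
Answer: $\frac{1790}{3021} \approx 0.59252$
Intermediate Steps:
$W{\left(V \right)} = 2 V \left(-13 + V\right)$ ($W{\left(V \right)} = \left(-13 + V\right) 2 V = 2 V \left(-13 + V\right)$)
$a = 171$ ($a = 9 \left(-10 + 29\right) = 9 \cdot 19 = 171$)
$m{\left(I,y \right)} = \frac{y \left(119 + y\right)}{46 + y}$ ($m{\left(I,y \right)} = \frac{119 + y}{46 + y} y = \frac{y \left(119 + y\right)}{46 + y}$)
$\frac{m{\left(195,W{\left(-2 \right)} \right)}}{a} = \frac{2 \left(-2\right) \left(-13 - 2\right) \frac{1}{46 + 2 \left(-2\right) \left(-13 - 2\right)} \left(119 + 2 \left(-2\right) \left(-13 - 2\right)\right)}{171} = \frac{2 \left(-2\right) \left(-15\right) \left(119 + 2 \left(-2\right) \left(-15\right)\right)}{46 + 2 \left(-2\right) \left(-15\right)} \frac{1}{171} = \frac{60 \left(119 + 60\right)}{46 + 60} \cdot \frac{1}{171} = 60 \cdot \frac{1}{106} \cdot 179 \cdot \frac{1}{171} = \frac{5370}{53} \cdot \frac{1}{171} = \frac{1790}{3021}$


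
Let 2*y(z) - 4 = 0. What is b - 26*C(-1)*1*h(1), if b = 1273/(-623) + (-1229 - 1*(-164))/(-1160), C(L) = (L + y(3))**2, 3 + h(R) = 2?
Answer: 3595299/144536 ≈ 24.875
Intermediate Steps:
y(z) = 2 (y(z) = 2 + (1/2)*0 = 2 + 0 = 2)
h(R) = -1 (h(R) = -3 + 2 = -1)
C(L) = (2 + L)**2 (C(L) = (L + 2)**2 = (2 + L)**2)
b = -162637/144536 (b = 1273*(-1/623) + (-1229 + 164)*(-1/1160) = -1273/623 - 1065*(-1/1160) = -1273/623 + 213/232 = -162637/144536 ≈ -1.1252)
b - 26*C(-1)*1*h(1) = -162637/144536 - 26*(2 - 1)**2*1*(-1) = -162637/144536 - 26*1**2*1*(-1) = -162637/144536 - 26*1*1*(-1) = -162637/144536 - 26*(-1) = -162637/144536 + 26 = 3595299/144536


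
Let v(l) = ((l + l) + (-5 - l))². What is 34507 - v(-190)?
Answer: -3518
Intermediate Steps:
v(l) = (-5 + l)² (v(l) = (2*l + (-5 - l))² = (-5 + l)²)
34507 - v(-190) = 34507 - (-5 - 190)² = 34507 - 1*(-195)² = 34507 - 1*38025 = 34507 - 38025 = -3518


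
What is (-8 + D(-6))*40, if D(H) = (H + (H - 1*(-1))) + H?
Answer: -1000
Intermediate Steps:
D(H) = 1 + 3*H (D(H) = (H + (H + 1)) + H = (H + (1 + H)) + H = (1 + 2*H) + H = 1 + 3*H)
(-8 + D(-6))*40 = (-8 + (1 + 3*(-6)))*40 = (-8 + (1 - 18))*40 = (-8 - 17)*40 = -25*40 = -1000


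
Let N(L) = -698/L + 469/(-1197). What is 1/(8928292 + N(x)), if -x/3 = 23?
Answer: 3933/35115010681 ≈ 1.1200e-7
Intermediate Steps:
x = -69 (x = -3*23 = -69)
N(L) = -67/171 - 698/L (N(L) = -698/L + 469*(-1/1197) = -698/L - 67/171 = -67/171 - 698/L)
1/(8928292 + N(x)) = 1/(8928292 + (-67/171 - 698/(-69))) = 1/(8928292 + (-67/171 - 698*(-1/69))) = 1/(8928292 + (-67/171 + 698/69)) = 1/(8928292 + 38245/3933) = 1/(35115010681/3933) = 3933/35115010681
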